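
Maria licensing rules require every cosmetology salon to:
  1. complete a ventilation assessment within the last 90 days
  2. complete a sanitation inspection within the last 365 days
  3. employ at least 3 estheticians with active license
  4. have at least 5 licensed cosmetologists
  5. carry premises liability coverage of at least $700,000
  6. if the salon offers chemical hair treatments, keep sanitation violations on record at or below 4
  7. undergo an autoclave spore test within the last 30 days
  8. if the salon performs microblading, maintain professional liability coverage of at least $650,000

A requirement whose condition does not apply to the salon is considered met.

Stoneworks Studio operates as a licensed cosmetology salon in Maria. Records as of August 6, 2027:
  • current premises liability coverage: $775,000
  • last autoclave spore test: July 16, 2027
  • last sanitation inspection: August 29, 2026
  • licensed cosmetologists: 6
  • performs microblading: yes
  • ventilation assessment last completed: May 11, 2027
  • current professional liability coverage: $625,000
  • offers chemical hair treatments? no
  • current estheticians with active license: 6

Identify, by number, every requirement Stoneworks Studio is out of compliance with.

1. ventilation assessment 87 days ago vs limit 90 → met
2. sanitation inspection 342 days ago vs limit 365 → met
3. estheticians with active license 6 ≥ 3 → met
4. licensed cosmetologists 6 ≥ 5 → met
5. premises liability coverage $775,000 ≥ $700,000 → met
6. condition 'offers chemical hair treatments' does not hold → requirement n/a → met
7. autoclave spore test 21 days ago vs limit 30 → met
8. condition 'performs microblading' holds; professional liability coverage $625,000 < $650,000 → not met
Not met: 8

8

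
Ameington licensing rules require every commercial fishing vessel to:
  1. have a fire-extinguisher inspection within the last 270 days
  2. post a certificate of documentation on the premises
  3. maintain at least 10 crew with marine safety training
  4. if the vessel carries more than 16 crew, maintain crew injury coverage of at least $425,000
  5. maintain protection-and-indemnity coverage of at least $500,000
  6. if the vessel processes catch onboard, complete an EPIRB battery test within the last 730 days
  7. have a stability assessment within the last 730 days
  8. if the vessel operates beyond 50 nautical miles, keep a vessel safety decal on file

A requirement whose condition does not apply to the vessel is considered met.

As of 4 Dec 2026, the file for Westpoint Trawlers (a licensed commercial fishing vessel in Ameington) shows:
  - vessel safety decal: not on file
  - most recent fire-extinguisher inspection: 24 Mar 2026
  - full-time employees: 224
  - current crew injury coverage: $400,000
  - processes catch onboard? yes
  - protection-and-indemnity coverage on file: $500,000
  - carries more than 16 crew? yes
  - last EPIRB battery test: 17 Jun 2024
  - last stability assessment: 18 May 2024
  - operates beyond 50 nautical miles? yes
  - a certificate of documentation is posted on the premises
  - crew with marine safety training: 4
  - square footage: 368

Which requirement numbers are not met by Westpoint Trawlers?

1. fire-extinguisher inspection 255 days ago vs limit 270 → met
2. certificate of documentation present → met
3. crew with marine safety training 4 < 10 → not met
4. condition 'carries more than 16 crew' holds; crew injury coverage $400,000 < $425,000 → not met
5. protection-and-indemnity coverage $500,000 ≥ $500,000 → met
6. condition 'processes catch onboard' holds; EPIRB battery test 900 days ago vs limit 730 → not met
7. stability assessment 930 days ago vs limit 730 → not met
8. condition 'operates beyond 50 nautical miles' holds; vessel safety decal absent → not met
Not met: 3, 4, 6, 7, 8

3, 4, 6, 7, 8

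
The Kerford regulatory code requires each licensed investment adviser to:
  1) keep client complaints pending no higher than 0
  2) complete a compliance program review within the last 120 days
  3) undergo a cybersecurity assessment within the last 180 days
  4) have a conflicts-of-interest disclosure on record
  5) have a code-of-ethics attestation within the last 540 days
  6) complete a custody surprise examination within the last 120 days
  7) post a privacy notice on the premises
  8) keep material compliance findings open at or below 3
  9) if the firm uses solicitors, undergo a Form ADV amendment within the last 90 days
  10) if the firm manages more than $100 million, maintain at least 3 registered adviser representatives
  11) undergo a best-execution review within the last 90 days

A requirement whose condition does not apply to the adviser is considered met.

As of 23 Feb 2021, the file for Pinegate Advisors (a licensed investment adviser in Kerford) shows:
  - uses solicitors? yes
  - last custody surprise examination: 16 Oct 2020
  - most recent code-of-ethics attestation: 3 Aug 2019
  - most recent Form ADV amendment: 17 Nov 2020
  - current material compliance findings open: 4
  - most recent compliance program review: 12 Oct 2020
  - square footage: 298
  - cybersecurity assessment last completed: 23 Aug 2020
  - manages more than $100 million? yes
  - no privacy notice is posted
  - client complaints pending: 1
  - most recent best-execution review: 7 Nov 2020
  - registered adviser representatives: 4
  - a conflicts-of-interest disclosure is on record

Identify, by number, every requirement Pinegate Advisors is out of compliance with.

1. client complaints pending 1 > 0 → not met
2. compliance program review 134 days ago vs limit 120 → not met
3. cybersecurity assessment 184 days ago vs limit 180 → not met
4. conflicts-of-interest disclosure present → met
5. code-of-ethics attestation 570 days ago vs limit 540 → not met
6. custody surprise examination 130 days ago vs limit 120 → not met
7. privacy notice absent → not met
8. material compliance findings open 4 > 3 → not met
9. condition 'uses solicitors' holds; Form ADV amendment 98 days ago vs limit 90 → not met
10. condition 'manages more than $100 million' holds; registered adviser representatives 4 ≥ 3 → met
11. best-execution review 108 days ago vs limit 90 → not met
Not met: 1, 2, 3, 5, 6, 7, 8, 9, 11

1, 2, 3, 5, 6, 7, 8, 9, 11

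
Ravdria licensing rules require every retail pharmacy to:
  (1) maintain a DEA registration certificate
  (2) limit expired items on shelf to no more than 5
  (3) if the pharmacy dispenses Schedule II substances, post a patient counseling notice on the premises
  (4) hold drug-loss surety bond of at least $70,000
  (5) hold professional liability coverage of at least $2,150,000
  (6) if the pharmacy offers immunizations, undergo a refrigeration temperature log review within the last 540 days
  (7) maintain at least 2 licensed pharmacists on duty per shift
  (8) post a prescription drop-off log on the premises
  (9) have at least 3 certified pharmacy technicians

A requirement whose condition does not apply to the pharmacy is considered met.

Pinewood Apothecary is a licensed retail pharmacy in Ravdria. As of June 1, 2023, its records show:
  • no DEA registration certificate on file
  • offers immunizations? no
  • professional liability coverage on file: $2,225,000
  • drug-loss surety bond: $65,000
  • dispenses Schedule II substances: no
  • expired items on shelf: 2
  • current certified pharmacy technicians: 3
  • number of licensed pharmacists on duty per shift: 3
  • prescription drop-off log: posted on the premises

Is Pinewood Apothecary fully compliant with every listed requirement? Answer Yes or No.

No

1. DEA registration certificate absent → not met
2. expired items on shelf 2 ≤ 5 → met
3. condition 'dispenses Schedule II substances' does not hold → requirement n/a → met
4. drug-loss surety bond $65,000 < $70,000 → not met
5. professional liability coverage $2,225,000 ≥ $2,150,000 → met
6. condition 'offers immunizations' does not hold → requirement n/a → met
7. licensed pharmacists on duty per shift 3 ≥ 2 → met
8. prescription drop-off log present → met
9. certified pharmacy technicians 3 ≥ 3 → met
Not met: 1, 4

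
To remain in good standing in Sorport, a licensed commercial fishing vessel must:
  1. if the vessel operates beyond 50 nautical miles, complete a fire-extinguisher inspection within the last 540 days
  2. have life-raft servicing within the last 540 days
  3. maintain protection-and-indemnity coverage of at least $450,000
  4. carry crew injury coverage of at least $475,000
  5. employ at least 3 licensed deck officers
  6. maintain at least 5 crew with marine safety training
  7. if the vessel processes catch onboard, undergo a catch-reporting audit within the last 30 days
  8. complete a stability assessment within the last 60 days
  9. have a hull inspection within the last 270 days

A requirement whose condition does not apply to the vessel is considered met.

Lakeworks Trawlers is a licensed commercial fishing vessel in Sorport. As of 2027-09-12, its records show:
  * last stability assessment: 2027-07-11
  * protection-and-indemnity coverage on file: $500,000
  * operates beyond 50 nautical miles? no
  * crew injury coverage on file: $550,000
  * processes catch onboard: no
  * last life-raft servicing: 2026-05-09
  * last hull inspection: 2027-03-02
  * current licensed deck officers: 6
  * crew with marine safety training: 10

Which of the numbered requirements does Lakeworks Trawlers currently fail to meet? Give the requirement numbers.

8

1. condition 'operates beyond 50 nautical miles' does not hold → requirement n/a → met
2. life-raft servicing 491 days ago vs limit 540 → met
3. protection-and-indemnity coverage $500,000 ≥ $450,000 → met
4. crew injury coverage $550,000 ≥ $475,000 → met
5. licensed deck officers 6 ≥ 3 → met
6. crew with marine safety training 10 ≥ 5 → met
7. condition 'processes catch onboard' does not hold → requirement n/a → met
8. stability assessment 63 days ago vs limit 60 → not met
9. hull inspection 194 days ago vs limit 270 → met
Not met: 8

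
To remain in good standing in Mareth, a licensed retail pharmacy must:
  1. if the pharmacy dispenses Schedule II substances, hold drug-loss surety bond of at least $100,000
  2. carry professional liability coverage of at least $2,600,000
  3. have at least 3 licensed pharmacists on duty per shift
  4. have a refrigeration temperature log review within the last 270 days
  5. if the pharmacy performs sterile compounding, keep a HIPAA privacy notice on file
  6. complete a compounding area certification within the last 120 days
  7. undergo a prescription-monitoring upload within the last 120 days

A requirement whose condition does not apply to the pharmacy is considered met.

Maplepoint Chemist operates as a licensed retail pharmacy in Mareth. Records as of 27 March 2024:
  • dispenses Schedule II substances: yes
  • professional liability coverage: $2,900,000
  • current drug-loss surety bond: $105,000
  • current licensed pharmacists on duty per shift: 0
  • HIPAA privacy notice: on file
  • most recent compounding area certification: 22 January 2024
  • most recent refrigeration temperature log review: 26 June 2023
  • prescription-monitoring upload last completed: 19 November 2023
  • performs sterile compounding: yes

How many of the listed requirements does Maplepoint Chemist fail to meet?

3

1. condition 'dispenses Schedule II substances' holds; drug-loss surety bond $105,000 ≥ $100,000 → met
2. professional liability coverage $2,900,000 ≥ $2,600,000 → met
3. licensed pharmacists on duty per shift 0 < 3 → not met
4. refrigeration temperature log review 275 days ago vs limit 270 → not met
5. condition 'performs sterile compounding' holds; HIPAA privacy notice present → met
6. compounding area certification 65 days ago vs limit 120 → met
7. prescription-monitoring upload 129 days ago vs limit 120 → not met
Not met: 3 of 7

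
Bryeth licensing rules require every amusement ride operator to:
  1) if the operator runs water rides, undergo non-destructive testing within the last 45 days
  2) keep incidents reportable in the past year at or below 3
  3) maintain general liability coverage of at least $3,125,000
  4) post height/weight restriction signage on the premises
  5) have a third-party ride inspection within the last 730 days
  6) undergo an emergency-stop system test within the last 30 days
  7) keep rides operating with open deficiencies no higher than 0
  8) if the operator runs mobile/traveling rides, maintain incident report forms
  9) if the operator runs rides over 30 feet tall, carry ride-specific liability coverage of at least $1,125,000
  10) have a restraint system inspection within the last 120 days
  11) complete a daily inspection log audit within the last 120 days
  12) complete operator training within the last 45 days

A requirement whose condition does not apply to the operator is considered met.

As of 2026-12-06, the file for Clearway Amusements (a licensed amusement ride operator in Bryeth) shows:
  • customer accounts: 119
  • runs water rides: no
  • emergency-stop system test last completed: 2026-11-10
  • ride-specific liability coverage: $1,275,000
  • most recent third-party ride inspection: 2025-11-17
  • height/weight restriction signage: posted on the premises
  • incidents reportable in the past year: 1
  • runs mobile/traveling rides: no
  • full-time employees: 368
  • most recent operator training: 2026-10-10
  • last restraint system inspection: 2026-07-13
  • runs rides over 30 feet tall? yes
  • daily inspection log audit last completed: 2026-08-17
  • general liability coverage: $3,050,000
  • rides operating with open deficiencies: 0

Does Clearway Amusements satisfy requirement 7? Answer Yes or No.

Yes

7. rides operating with open deficiencies 0 ≤ 0 → met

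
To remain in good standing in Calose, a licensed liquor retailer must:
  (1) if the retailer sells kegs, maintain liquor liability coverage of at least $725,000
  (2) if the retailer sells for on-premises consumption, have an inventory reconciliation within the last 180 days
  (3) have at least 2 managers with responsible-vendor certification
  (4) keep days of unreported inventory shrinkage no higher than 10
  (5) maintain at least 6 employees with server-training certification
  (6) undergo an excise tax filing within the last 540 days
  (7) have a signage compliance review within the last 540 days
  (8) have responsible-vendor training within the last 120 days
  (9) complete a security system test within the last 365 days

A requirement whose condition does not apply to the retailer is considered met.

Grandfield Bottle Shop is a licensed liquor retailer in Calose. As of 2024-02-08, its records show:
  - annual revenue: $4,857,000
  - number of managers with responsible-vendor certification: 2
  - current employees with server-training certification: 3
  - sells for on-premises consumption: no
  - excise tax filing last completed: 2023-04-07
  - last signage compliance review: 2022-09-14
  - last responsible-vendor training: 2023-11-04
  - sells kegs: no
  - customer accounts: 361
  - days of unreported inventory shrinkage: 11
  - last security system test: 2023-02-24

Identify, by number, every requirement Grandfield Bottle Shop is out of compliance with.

4, 5

1. condition 'sells kegs' does not hold → requirement n/a → met
2. condition 'sells for on-premises consumption' does not hold → requirement n/a → met
3. managers with responsible-vendor certification 2 ≥ 2 → met
4. days of unreported inventory shrinkage 11 > 10 → not met
5. employees with server-training certification 3 < 6 → not met
6. excise tax filing 307 days ago vs limit 540 → met
7. signage compliance review 512 days ago vs limit 540 → met
8. responsible-vendor training 96 days ago vs limit 120 → met
9. security system test 349 days ago vs limit 365 → met
Not met: 4, 5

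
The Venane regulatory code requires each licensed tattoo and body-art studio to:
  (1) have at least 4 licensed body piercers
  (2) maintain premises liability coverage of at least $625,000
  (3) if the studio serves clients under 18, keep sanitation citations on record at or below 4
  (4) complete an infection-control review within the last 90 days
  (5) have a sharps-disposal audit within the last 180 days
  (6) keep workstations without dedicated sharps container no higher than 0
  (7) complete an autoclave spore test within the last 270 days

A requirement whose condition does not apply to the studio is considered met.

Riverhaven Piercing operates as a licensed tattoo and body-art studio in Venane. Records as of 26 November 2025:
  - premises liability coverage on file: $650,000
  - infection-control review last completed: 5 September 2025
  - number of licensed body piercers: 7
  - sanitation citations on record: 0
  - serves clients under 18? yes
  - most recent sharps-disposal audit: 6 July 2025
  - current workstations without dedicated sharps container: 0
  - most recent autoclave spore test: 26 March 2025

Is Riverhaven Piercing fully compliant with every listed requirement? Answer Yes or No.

Yes

1. licensed body piercers 7 ≥ 4 → met
2. premises liability coverage $650,000 ≥ $625,000 → met
3. condition 'serves clients under 18' holds; sanitation citations on record 0 ≤ 4 → met
4. infection-control review 82 days ago vs limit 90 → met
5. sharps-disposal audit 143 days ago vs limit 180 → met
6. workstations without dedicated sharps container 0 ≤ 0 → met
7. autoclave spore test 245 days ago vs limit 270 → met
All met.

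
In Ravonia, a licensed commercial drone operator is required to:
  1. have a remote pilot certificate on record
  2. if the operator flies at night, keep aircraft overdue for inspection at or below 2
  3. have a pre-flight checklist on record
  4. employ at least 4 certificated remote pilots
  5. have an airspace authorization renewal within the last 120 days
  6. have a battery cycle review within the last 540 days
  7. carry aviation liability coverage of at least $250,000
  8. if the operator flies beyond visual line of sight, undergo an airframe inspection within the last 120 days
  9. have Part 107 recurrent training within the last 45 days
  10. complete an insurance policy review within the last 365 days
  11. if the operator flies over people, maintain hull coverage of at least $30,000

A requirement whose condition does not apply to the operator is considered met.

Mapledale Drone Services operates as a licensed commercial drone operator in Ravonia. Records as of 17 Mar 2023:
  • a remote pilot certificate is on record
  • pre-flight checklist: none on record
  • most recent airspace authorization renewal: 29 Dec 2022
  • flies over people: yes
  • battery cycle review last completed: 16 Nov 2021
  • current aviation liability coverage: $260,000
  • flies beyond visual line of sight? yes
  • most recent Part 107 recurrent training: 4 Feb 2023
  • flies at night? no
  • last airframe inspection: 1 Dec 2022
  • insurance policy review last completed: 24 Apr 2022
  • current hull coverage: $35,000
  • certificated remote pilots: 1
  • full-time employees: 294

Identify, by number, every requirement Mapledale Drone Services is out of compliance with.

1. remote pilot certificate present → met
2. condition 'flies at night' does not hold → requirement n/a → met
3. pre-flight checklist absent → not met
4. certificated remote pilots 1 < 4 → not met
5. airspace authorization renewal 78 days ago vs limit 120 → met
6. battery cycle review 486 days ago vs limit 540 → met
7. aviation liability coverage $260,000 ≥ $250,000 → met
8. condition 'flies beyond visual line of sight' holds; airframe inspection 106 days ago vs limit 120 → met
9. Part 107 recurrent training 41 days ago vs limit 45 → met
10. insurance policy review 327 days ago vs limit 365 → met
11. condition 'flies over people' holds; hull coverage $35,000 ≥ $30,000 → met
Not met: 3, 4

3, 4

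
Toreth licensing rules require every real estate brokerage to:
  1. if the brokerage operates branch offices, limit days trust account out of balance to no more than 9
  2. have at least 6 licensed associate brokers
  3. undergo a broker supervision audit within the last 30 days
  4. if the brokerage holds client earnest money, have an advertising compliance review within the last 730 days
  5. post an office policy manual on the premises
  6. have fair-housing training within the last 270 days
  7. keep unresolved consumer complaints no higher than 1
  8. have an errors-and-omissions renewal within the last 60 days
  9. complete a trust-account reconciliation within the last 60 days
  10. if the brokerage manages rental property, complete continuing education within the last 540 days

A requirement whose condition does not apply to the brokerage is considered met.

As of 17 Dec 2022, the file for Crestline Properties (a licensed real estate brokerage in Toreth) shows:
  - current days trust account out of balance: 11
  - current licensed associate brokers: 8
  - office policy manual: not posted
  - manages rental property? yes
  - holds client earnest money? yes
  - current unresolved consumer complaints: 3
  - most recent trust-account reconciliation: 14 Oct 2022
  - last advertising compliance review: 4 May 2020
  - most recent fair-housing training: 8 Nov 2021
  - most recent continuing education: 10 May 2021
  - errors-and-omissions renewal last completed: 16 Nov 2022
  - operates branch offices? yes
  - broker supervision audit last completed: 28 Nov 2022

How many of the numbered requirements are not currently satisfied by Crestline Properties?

1. condition 'operates branch offices' holds; days trust account out of balance 11 > 9 → not met
2. licensed associate brokers 8 ≥ 6 → met
3. broker supervision audit 19 days ago vs limit 30 → met
4. condition 'holds client earnest money' holds; advertising compliance review 957 days ago vs limit 730 → not met
5. office policy manual absent → not met
6. fair-housing training 404 days ago vs limit 270 → not met
7. unresolved consumer complaints 3 > 1 → not met
8. errors-and-omissions renewal 31 days ago vs limit 60 → met
9. trust-account reconciliation 64 days ago vs limit 60 → not met
10. condition 'manages rental property' holds; continuing education 586 days ago vs limit 540 → not met
Not met: 7 of 10

7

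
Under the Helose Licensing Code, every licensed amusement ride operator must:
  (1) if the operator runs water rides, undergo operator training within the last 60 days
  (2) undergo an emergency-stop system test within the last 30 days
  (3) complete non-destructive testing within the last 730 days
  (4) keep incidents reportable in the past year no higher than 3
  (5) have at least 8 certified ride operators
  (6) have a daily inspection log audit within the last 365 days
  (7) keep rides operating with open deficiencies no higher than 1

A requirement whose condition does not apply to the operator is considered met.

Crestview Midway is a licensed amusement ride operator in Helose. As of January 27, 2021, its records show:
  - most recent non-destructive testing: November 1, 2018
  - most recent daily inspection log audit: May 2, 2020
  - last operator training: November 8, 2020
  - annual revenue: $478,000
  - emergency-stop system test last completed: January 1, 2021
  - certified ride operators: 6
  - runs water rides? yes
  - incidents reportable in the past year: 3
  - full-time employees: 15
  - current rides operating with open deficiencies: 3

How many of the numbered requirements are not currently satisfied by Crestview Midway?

4

1. condition 'runs water rides' holds; operator training 80 days ago vs limit 60 → not met
2. emergency-stop system test 26 days ago vs limit 30 → met
3. non-destructive testing 818 days ago vs limit 730 → not met
4. incidents reportable in the past year 3 ≤ 3 → met
5. certified ride operators 6 < 8 → not met
6. daily inspection log audit 270 days ago vs limit 365 → met
7. rides operating with open deficiencies 3 > 1 → not met
Not met: 4 of 7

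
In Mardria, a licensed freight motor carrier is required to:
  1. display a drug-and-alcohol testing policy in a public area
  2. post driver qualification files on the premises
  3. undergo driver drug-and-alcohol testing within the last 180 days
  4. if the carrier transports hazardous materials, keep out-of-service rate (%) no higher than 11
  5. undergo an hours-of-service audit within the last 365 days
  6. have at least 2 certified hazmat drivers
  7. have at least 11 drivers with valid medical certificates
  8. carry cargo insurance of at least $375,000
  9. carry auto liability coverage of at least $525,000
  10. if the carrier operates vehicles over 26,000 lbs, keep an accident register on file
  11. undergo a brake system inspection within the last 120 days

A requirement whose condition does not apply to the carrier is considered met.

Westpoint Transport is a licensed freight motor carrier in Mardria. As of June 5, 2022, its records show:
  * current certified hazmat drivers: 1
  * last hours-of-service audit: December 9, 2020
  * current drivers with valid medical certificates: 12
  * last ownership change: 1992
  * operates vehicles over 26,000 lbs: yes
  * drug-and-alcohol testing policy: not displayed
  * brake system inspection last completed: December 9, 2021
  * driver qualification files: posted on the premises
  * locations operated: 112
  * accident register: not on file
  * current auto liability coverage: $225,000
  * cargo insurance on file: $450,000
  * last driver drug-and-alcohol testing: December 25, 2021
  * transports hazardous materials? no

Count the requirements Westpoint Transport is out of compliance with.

1. drug-and-alcohol testing policy absent → not met
2. driver qualification files present → met
3. driver drug-and-alcohol testing 162 days ago vs limit 180 → met
4. condition 'transports hazardous materials' does not hold → requirement n/a → met
5. hours-of-service audit 543 days ago vs limit 365 → not met
6. certified hazmat drivers 1 < 2 → not met
7. drivers with valid medical certificates 12 ≥ 11 → met
8. cargo insurance $450,000 ≥ $375,000 → met
9. auto liability coverage $225,000 < $525,000 → not met
10. condition 'operates vehicles over 26,000 lbs' holds; accident register absent → not met
11. brake system inspection 178 days ago vs limit 120 → not met
Not met: 6 of 11

6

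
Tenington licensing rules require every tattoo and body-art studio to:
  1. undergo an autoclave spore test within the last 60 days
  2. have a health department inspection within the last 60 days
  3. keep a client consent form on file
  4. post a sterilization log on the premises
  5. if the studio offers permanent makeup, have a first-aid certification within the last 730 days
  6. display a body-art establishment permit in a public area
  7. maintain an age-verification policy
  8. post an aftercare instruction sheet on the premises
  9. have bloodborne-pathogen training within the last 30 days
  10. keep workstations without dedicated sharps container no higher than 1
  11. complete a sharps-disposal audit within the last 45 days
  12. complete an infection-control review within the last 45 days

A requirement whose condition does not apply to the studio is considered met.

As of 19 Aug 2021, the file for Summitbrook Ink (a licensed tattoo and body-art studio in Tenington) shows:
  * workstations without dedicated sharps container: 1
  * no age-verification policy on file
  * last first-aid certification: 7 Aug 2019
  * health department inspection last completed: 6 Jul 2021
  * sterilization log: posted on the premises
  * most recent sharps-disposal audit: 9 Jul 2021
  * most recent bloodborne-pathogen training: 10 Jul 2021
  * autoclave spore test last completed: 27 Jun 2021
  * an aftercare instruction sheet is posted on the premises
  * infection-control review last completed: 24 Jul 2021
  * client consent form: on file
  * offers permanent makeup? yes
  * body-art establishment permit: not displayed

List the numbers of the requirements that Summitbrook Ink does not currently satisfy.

1. autoclave spore test 53 days ago vs limit 60 → met
2. health department inspection 44 days ago vs limit 60 → met
3. client consent form present → met
4. sterilization log present → met
5. condition 'offers permanent makeup' holds; first-aid certification 743 days ago vs limit 730 → not met
6. body-art establishment permit absent → not met
7. age-verification policy absent → not met
8. aftercare instruction sheet present → met
9. bloodborne-pathogen training 40 days ago vs limit 30 → not met
10. workstations without dedicated sharps container 1 ≤ 1 → met
11. sharps-disposal audit 41 days ago vs limit 45 → met
12. infection-control review 26 days ago vs limit 45 → met
Not met: 5, 6, 7, 9

5, 6, 7, 9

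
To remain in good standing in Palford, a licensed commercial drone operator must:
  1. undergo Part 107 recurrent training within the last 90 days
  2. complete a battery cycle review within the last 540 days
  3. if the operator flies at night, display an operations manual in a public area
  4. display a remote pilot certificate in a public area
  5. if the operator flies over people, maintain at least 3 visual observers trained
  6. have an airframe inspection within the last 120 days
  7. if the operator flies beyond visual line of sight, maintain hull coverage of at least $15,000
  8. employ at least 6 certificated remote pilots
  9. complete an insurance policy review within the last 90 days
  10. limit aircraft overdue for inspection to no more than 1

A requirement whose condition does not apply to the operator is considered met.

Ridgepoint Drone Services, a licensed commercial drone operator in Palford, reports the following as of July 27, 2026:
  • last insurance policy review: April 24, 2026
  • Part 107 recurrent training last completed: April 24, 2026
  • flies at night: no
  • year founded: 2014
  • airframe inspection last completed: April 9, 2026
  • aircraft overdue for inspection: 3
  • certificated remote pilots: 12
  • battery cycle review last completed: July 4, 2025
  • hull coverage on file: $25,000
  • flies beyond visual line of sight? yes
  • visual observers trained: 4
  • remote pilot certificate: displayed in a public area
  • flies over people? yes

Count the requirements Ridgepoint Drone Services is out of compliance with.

3

1. Part 107 recurrent training 94 days ago vs limit 90 → not met
2. battery cycle review 388 days ago vs limit 540 → met
3. condition 'flies at night' does not hold → requirement n/a → met
4. remote pilot certificate present → met
5. condition 'flies over people' holds; visual observers trained 4 ≥ 3 → met
6. airframe inspection 109 days ago vs limit 120 → met
7. condition 'flies beyond visual line of sight' holds; hull coverage $25,000 ≥ $15,000 → met
8. certificated remote pilots 12 ≥ 6 → met
9. insurance policy review 94 days ago vs limit 90 → not met
10. aircraft overdue for inspection 3 > 1 → not met
Not met: 3 of 10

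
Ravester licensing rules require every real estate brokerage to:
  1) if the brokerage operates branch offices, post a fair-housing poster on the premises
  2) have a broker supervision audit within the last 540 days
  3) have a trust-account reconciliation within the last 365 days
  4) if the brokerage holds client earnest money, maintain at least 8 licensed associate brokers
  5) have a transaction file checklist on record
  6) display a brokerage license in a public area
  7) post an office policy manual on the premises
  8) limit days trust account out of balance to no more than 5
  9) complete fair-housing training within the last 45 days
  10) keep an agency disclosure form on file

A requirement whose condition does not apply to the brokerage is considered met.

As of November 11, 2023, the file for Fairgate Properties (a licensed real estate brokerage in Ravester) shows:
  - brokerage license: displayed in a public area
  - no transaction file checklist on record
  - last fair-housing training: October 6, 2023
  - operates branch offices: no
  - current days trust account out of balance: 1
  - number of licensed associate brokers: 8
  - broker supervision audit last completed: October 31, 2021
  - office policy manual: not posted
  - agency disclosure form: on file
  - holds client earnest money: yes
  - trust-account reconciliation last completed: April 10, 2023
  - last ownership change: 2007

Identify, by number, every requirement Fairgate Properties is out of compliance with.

2, 5, 7

1. condition 'operates branch offices' does not hold → requirement n/a → met
2. broker supervision audit 741 days ago vs limit 540 → not met
3. trust-account reconciliation 215 days ago vs limit 365 → met
4. condition 'holds client earnest money' holds; licensed associate brokers 8 ≥ 8 → met
5. transaction file checklist absent → not met
6. brokerage license present → met
7. office policy manual absent → not met
8. days trust account out of balance 1 ≤ 5 → met
9. fair-housing training 36 days ago vs limit 45 → met
10. agency disclosure form present → met
Not met: 2, 5, 7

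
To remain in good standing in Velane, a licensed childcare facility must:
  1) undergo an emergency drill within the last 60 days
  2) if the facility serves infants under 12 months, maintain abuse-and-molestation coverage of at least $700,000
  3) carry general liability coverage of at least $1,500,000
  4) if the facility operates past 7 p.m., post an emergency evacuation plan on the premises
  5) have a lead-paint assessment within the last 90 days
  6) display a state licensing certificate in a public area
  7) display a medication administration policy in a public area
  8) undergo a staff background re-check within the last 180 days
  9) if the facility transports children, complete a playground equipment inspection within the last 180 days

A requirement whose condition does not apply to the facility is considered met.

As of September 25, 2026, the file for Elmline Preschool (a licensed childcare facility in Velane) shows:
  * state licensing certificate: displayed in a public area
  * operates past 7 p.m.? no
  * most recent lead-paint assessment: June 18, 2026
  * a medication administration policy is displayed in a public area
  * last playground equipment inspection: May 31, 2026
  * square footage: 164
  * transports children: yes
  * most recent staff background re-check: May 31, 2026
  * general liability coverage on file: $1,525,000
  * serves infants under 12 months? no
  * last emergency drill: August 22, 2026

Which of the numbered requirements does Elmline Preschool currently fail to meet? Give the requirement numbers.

5

1. emergency drill 34 days ago vs limit 60 → met
2. condition 'serves infants under 12 months' does not hold → requirement n/a → met
3. general liability coverage $1,525,000 ≥ $1,500,000 → met
4. condition 'operates past 7 p.m.' does not hold → requirement n/a → met
5. lead-paint assessment 99 days ago vs limit 90 → not met
6. state licensing certificate present → met
7. medication administration policy present → met
8. staff background re-check 117 days ago vs limit 180 → met
9. condition 'transports children' holds; playground equipment inspection 117 days ago vs limit 180 → met
Not met: 5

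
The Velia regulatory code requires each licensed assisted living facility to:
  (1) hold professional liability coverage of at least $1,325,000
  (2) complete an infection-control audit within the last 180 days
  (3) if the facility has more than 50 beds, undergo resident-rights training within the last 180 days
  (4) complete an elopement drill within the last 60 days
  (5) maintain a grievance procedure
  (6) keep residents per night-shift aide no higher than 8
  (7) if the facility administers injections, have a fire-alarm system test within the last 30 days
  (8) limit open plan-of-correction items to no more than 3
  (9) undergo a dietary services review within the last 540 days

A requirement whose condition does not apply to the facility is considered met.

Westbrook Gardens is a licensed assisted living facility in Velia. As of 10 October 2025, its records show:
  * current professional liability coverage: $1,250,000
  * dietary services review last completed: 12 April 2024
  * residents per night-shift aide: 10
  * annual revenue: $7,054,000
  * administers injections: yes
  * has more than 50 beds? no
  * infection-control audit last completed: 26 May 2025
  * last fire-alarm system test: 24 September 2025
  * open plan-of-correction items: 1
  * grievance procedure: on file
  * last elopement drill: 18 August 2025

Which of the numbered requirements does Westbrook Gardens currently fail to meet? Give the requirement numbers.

1. professional liability coverage $1,250,000 < $1,325,000 → not met
2. infection-control audit 137 days ago vs limit 180 → met
3. condition 'has more than 50 beds' does not hold → requirement n/a → met
4. elopement drill 53 days ago vs limit 60 → met
5. grievance procedure present → met
6. residents per night-shift aide 10 > 8 → not met
7. condition 'administers injections' holds; fire-alarm system test 16 days ago vs limit 30 → met
8. open plan-of-correction items 1 ≤ 3 → met
9. dietary services review 546 days ago vs limit 540 → not met
Not met: 1, 6, 9

1, 6, 9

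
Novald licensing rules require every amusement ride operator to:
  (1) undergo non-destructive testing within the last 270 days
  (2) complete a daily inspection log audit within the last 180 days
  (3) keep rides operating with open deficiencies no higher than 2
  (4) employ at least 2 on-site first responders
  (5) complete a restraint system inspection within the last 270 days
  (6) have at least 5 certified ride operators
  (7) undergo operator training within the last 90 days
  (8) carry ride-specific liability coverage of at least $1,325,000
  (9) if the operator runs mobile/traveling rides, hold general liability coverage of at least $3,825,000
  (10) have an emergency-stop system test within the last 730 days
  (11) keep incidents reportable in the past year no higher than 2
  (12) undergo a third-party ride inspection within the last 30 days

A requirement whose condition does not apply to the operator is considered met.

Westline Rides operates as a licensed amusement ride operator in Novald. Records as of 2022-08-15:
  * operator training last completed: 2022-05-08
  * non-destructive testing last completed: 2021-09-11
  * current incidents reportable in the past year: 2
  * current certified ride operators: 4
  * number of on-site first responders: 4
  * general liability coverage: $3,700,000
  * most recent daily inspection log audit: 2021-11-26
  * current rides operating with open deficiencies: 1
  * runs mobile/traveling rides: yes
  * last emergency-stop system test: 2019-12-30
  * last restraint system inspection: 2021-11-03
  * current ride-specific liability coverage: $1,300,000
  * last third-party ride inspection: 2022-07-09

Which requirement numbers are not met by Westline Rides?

1, 2, 5, 6, 7, 8, 9, 10, 12

1. non-destructive testing 338 days ago vs limit 270 → not met
2. daily inspection log audit 262 days ago vs limit 180 → not met
3. rides operating with open deficiencies 1 ≤ 2 → met
4. on-site first responders 4 ≥ 2 → met
5. restraint system inspection 285 days ago vs limit 270 → not met
6. certified ride operators 4 < 5 → not met
7. operator training 99 days ago vs limit 90 → not met
8. ride-specific liability coverage $1,300,000 < $1,325,000 → not met
9. condition 'runs mobile/traveling rides' holds; general liability coverage $3,700,000 < $3,825,000 → not met
10. emergency-stop system test 959 days ago vs limit 730 → not met
11. incidents reportable in the past year 2 ≤ 2 → met
12. third-party ride inspection 37 days ago vs limit 30 → not met
Not met: 1, 2, 5, 6, 7, 8, 9, 10, 12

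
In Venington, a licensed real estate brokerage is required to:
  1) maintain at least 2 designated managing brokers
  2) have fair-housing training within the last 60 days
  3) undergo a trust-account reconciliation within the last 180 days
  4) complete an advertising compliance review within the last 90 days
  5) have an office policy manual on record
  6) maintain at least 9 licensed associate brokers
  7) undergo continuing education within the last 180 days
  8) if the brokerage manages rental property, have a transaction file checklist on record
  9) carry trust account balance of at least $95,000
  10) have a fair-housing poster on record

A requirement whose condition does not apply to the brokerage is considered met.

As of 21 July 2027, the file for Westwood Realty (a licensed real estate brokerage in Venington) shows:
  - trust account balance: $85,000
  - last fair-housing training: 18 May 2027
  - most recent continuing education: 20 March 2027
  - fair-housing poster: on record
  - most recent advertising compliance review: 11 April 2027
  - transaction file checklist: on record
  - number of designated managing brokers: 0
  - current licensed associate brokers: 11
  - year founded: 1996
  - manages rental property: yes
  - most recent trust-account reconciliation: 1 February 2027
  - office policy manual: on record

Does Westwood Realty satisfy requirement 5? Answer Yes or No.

5. office policy manual present → met

Yes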